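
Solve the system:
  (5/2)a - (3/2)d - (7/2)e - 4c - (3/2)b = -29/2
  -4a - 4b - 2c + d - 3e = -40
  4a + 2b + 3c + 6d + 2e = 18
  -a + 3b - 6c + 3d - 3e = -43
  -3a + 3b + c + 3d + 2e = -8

no solution

Row-reduce:
R1 ← R1 / (5/2).
R2 ← R2 + 4·R1.
R3 ← R3 − 4·R1.
R4 ← R4 + 1·R1.
R5 ← R5 + 3·R1.
R2 ← R2 / (-32/5).
R1 ← R1 + 3/5·R2.
R3 ← R3 − 22/5·R2.
R4 ← R4 − 12/5·R2.
R5 ← R5 − 6/5·R2.
R3 ← R3 / (29/8).
R1 ← R1 + 13/16·R3.
R2 ← R2 − 21/16·R3.
R4 ← R4 + 43/4·R3.
R5 ← R5 + 43/8·R3.
R4 ← R4 / (694/29).
R1 ← R1 − 139/116·R4.
R2 ← R2 + 287/116·R4.
R3 ← R3 − 119/58·R4.
R5 ← R5 − 347/29·R4.
Row 5 reduces to 0 = -1, a contradiction. The system is inconsistent.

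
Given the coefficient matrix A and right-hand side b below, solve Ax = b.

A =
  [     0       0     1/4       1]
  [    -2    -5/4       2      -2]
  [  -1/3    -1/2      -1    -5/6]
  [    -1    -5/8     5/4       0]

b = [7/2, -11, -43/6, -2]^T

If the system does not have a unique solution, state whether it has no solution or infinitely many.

infinitely many solutions

Row-reduce:
Swap R1 and R2.
R1 ← R1 / (-2).
R3 ← R3 + 1/3·R1.
R4 ← R4 + 1·R1.
Swap R2 and R3.
R2 ← R2 / (-7/24).
R1 ← R1 − 5/8·R2.
R3 ← R3 / (1/4).
R1 ← R1 + 27/7·R3.
R2 ← R2 − 32/7·R3.
R4 ← R4 − 1/4·R3.
Rank is 3 with 4 unknowns, leaving x_4 free.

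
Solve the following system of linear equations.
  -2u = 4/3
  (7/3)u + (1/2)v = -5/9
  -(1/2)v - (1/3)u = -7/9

u = -2/3, v = 2

Row-reduce the augmented matrix:
R1 ← R1 / (-2).
R2 ← R2 − 7/3·R1.
R3 ← R3 + 1/3·R1.
R2 ← R2 / (1/2).
R3 ← R3 + 1/2·R2.
R3 reduces to 0 = 0, so the extra equation is consistent.
Reading off the reduced rows gives u = -2/3, v = 2.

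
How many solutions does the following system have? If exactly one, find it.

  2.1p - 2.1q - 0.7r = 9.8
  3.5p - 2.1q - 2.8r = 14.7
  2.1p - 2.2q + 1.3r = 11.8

p = 5, q = 0, r = 1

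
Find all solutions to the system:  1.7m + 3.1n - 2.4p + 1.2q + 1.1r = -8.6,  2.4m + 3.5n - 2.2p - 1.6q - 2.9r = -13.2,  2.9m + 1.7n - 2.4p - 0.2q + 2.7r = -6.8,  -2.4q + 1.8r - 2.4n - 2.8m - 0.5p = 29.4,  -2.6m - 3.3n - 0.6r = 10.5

m = -6, n = 1, p = 0, q = -4, r = 3

Row-reduce the augmented matrix:
R1 ← R1 / (17/10).
R2 ← R2 − 12/5·R1.
R3 ← R3 − 29/10·R1.
R4 ← R4 + 14/5·R1.
R5 ← R5 + 13/5·R1.
R2 ← R2 / (-149/170).
R1 ← R1 − 31/17·R2.
R3 ← R3 + 61/17·R2.
R4 ← R4 − 46/17·R2.
R5 ← R5 − 49/34·R2.
R3 ← R3 / (-2362/745).
R1 ← R1 − 158/149·R3.
R2 ← R2 + 202/149·R3.
R4 ← R4 + 1169/1490·R3.
R5 ← R5 + 1279/745·R3.
R4 ← R4 / (-63181/4724).
R1 ← R1 + 2821/1181·R4.
R2 ← R2 + 1237/1181·R4.
R3 ← R3 + 8373/2362·R4.
R5 ← R5 + 114167/11810·R4.
R5 ← R5 / (-18395393/3159050).
R1 ← R1 − 128756/315905·R5.
R2 ← R2 + 601443/315905·R5.
R3 ← R3 + 655066/315905·R5.
R4 ← R4 − 350771/315905·R5.
Reading off the reduced rows gives m = -6, n = 1, p = 0, q = -4, r = 3.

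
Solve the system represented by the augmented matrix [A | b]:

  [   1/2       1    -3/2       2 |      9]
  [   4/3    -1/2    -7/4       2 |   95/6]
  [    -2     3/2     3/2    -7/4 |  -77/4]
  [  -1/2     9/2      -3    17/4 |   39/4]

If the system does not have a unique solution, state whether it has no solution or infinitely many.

Row-reduce:
R1 ← R1 / (1/2).
R2 ← R2 − 4/3·R1.
R3 ← R3 + 2·R1.
R4 ← R4 + 1/2·R1.
R2 ← R2 / (-19/6).
R1 ← R1 − 2·R2.
R3 ← R3 − 11/2·R2.
R4 ← R4 − 11/2·R2.
R3 ← R3 / (-45/76).
R1 ← R1 + 30/19·R3.
R2 ← R2 + 27/38·R3.
R4 ← R4 + 45/76·R3.
Row 4 reduces to 0 = 2, a contradiction. The system is inconsistent.

no solution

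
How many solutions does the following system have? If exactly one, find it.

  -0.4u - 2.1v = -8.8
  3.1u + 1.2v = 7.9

Row-reduce the augmented matrix:
R1 ← R1 / (-2/5).
R2 ← R2 − 31/10·R1.
R2 ← R2 / (-603/40).
R1 ← R1 − 21/4·R2.
Reading off the reduced rows gives u = 1, v = 4.

u = 1, v = 4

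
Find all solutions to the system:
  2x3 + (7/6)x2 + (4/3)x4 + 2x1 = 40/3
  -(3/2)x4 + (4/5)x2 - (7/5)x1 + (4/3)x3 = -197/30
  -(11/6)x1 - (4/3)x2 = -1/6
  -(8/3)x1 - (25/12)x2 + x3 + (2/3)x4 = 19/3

infinitely many solutions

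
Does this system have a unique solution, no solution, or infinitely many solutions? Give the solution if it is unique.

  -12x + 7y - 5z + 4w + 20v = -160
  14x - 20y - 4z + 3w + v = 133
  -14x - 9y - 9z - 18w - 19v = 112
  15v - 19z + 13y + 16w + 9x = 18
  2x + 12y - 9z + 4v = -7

Row-reduce the augmented matrix:
R1 ← R1 / (-12).
R2 ← R2 − 14·R1.
R3 ← R3 + 14·R1.
R4 ← R4 − 9·R1.
R5 ← R5 − 2·R1.
R2 ← R2 / (-71/6).
R1 ← R1 + 7/12·R2.
R3 ← R3 + 103/6·R2.
R4 ← R4 − 73/4·R2.
R5 ← R5 − 79/6·R2.
R3 ← R3 / (788/71).
R1 ← R1 − 64/71·R3.
R2 ← R2 − 59/71·R3.
R4 ← R4 + 2692/71·R3.
R5 ← R5 + 1475/71·R3.
R4 ← R4 / (-33335/394).
R1 ← R1 − 801/394·R4.
R2 ← R2 − 1483/788·R4.
R3 ← R3 + 2399/788·R4.
R5 ← R5 + 42591/788·R4.
R5 ← R5 / (2050887/133340).
R1 ← R1 + 43706/33335·R5.
R2 ← R2 + 85471/133340·R5.
R3 ← R3 − 15803/133340·R5.
R4 ← R4 − 77889/33335·R5.
Reading off the reduced rows gives x = 4, y = -3, z = -5, w = 1, v = -6.

x = 4, y = -3, z = -5, w = 1, v = -6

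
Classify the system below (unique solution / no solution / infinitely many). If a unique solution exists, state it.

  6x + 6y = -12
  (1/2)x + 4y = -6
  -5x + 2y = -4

no solution

Row-reduce:
R1 ← R1 / (6).
R2 ← R2 − 1/2·R1.
R3 ← R3 + 5·R1.
R2 ← R2 / (7/2).
R1 ← R1 − 1·R2.
R3 ← R3 − 7·R2.
Row 3 reduces to 0 = -4, a contradiction. The system is inconsistent.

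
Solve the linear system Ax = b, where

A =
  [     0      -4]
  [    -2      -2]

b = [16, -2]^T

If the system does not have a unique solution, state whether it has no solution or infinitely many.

Row-reduce the augmented matrix:
Swap R1 and R2.
R1 ← R1 / (-2).
R2 ← R2 / (-4).
R1 ← R1 − 1·R2.
Reading off the reduced rows gives x_1 = 5, x_2 = -4.

x_1 = 5, x_2 = -4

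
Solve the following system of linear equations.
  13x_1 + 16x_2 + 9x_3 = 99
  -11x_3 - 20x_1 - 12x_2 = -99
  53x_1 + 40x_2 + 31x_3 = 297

infinitely many solutions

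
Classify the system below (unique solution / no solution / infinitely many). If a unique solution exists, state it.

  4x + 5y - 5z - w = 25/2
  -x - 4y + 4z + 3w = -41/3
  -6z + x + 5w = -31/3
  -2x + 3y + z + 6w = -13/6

x = 0, y = 5/2, z = 1/3, w = -5/3

Row-reduce the augmented matrix:
R1 ← R1 / (4).
R2 ← R2 + 1·R1.
R3 ← R3 − 1·R1.
R4 ← R4 + 2·R1.
R2 ← R2 / (-11/4).
R1 ← R1 − 5/4·R2.
R3 ← R3 + 5/4·R2.
R4 ← R4 − 11/2·R2.
R3 ← R3 / (-6).
R2 ← R2 + 1·R3.
R4 ← R4 − 4·R3.
R4 ← R4 / (41/3).
R1 ← R1 − 1·R4.
R2 ← R2 + 5/3·R4.
R3 ← R3 + 2/3·R4.
Reading off the reduced rows gives x = 0, y = 5/2, z = 1/3, w = -5/3.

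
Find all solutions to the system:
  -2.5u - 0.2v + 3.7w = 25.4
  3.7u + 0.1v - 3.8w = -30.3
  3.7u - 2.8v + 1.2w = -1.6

u = -4, v = -3, w = 4

Row-reduce the augmented matrix:
R1 ← R1 / (-5/2).
R2 ← R2 − 37/10·R1.
R3 ← R3 − 37/10·R1.
R2 ← R2 / (-49/250).
R1 ← R1 − 2/25·R2.
R3 ← R3 + 387/125·R2.
R3 ← R3 / (-9701/490).
R1 ← R1 + 39/49·R3.
R2 ← R2 + 419/49·R3.
Reading off the reduced rows gives u = -4, v = -3, w = 4.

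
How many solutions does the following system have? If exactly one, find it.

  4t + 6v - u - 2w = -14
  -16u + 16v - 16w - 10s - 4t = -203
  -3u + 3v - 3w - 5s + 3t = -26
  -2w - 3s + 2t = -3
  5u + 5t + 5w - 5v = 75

Row-reduce:
R1 ← R1 / (-1).
R2 ← R2 + 16·R1.
R3 ← R3 + 3·R1.
R5 ← R5 − 5·R1.
R2 ← R2 / (-80).
R1 ← R1 + 6·R2.
R3 ← R3 + 15·R2.
R5 ← R5 − 25·R2.
Swap R3 and R4.
R3 ← R3 / (-2).
R1 ← R1 − 4/5·R3.
R2 ← R2 + 1/5·R3.
R4 ← R4 / (-25/8).
R1 ← R1 + 9/20·R4.
R2 ← R2 − 17/40·R4.
R3 ← R3 − 3/2·R4.
R5 ← R5 + 25/8·R4.
Row 5 reduces to 0 = -1/2, a contradiction. The system is inconsistent.

no solution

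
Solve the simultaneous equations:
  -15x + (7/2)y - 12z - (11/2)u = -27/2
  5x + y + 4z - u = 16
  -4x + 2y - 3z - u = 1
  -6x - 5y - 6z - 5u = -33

Row-reduce:
R1 ← R1 / (-15).
R2 ← R2 − 5·R1.
R3 ← R3 + 4·R1.
R4 ← R4 + 6·R1.
R2 ← R2 / (13/6).
R1 ← R1 + 7/30·R2.
R3 ← R3 − 16/15·R2.
R4 ← R4 + 32/5·R2.
R3 ← R3 / (1/5).
R1 ← R1 − 4/5·R3.
R4 ← R4 + 6/5·R3.
Rank is 3 with 4 unknowns, leaving u free.

infinitely many solutions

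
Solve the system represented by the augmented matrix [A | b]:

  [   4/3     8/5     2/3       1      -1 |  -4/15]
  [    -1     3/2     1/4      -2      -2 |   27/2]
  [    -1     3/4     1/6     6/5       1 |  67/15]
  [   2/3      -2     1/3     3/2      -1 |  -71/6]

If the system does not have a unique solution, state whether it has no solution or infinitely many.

infinitely many solutions

Row-reduce:
R1 ← R1 / (4/3).
R2 ← R2 + 1·R1.
R3 ← R3 + 1·R1.
R4 ← R4 − 2/3·R1.
R2 ← R2 / (27/10).
R1 ← R1 − 6/5·R2.
R3 ← R3 − 39/20·R2.
R4 ← R4 + 14/5·R2.
R3 ← R3 / (1/8).
R1 ← R1 − 1/6·R3.
R2 ← R2 − 5/18·R3.
R4 ← R4 − 7/9·R3.
R4 ← R4 / (-7309/405).
R1 ← R1 + 1349/540·R4.
R2 ← R2 + 551/81·R4.
R3 ← R3 − 1027/45·R4.
Rank is 4 with 5 unknowns, leaving x_5 free.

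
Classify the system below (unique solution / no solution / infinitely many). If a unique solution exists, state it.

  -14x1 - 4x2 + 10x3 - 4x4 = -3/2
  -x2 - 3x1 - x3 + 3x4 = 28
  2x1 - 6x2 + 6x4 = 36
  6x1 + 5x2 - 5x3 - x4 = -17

no solution

Row-reduce:
R1 ← R1 / (-14).
R2 ← R2 + 3·R1.
R3 ← R3 − 2·R1.
R4 ← R4 − 6·R1.
R2 ← R2 / (-1/7).
R1 ← R1 − 2/7·R2.
R3 ← R3 + 46/7·R2.
R4 ← R4 − 23/7·R2.
R3 ← R3 / (146).
R1 ← R1 + 7·R3.
R2 ← R2 − 22·R3.
R4 ← R4 + 73·R3.
Row 4 reduces to 0 = 1/4, a contradiction. The system is inconsistent.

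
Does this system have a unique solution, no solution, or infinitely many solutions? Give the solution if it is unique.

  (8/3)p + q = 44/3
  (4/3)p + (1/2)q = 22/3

Row-reduce:
R1 ← R1 / (8/3).
R2 ← R2 − 4/3·R1.
Rank is 1 with 2 unknowns, leaving q free.

infinitely many solutions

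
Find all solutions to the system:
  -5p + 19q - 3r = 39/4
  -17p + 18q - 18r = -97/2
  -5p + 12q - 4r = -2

p = 1, q = 5/4, r = 3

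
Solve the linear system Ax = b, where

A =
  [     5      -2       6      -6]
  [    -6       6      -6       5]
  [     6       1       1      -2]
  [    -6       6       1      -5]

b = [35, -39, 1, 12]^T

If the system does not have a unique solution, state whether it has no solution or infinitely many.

x_1 = -1, x_2 = -2, x_3 = 3, x_4 = -3

Row-reduce the augmented matrix:
R1 ← R1 / (5).
R2 ← R2 + 6·R1.
R3 ← R3 − 6·R1.
R4 ← R4 + 6·R1.
R2 ← R2 / (18/5).
R1 ← R1 + 2/5·R2.
R3 ← R3 − 17/5·R2.
R4 ← R4 − 18/5·R2.
R3 ← R3 / (-22/3).
R1 ← R1 − 4/3·R3.
R2 ← R2 − 1/3·R3.
R4 ← R4 − 7·R3.
R4 ← R4 / (-403/132).
R1 ← R1 + 4/33·R4.
R2 ← R2 + 37/132·R4.
R3 ← R3 + 131/132·R4.
Reading off the reduced rows gives x_1 = -1, x_2 = -2, x_3 = 3, x_4 = -3.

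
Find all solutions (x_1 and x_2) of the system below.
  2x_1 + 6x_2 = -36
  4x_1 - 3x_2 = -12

x_1 = -6, x_2 = -4

Row-reduce the augmented matrix:
R1 ← R1 / (2).
R2 ← R2 − 4·R1.
R2 ← R2 / (-15).
R1 ← R1 − 3·R2.
Reading off the reduced rows gives x_1 = -6, x_2 = -4.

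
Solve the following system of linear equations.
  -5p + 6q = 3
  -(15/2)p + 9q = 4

no solution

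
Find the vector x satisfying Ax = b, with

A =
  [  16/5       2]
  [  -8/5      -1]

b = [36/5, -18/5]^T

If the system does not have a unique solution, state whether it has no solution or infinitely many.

infinitely many solutions

Row-reduce:
R1 ← R1 / (16/5).
R2 ← R2 + 8/5·R1.
Rank is 1 with 2 unknowns, leaving x_2 free.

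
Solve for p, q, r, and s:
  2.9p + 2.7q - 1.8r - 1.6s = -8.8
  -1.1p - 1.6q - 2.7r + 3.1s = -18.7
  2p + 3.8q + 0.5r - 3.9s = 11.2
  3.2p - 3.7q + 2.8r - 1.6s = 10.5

p = -3, q = -1, r = 3, s = -5

Row-reduce the augmented matrix:
R1 ← R1 / (29/10).
R2 ← R2 + 11/10·R1.
R3 ← R3 − 2·R1.
R4 ← R4 − 16/5·R1.
R2 ← R2 / (-167/290).
R1 ← R1 − 27/29·R2.
R3 ← R3 − 281/145·R2.
R4 ← R4 + 1937/290·R2.
R3 ← R3 / (-16103/1670).
R1 ← R1 + 1017/167·R3.
R2 ← R2 − 981/167·R3.
R4 ← R4 − 73517/1670·R3.
R4 ← R4 / (-258872/80515).
R1 ← R1 + 862/16103·R4.
R2 ← R2 + 14844/16103·R4.
R3 ← R3 + 9341/16103·R4.
Reading off the reduced rows gives p = -3, q = -1, r = 3, s = -5.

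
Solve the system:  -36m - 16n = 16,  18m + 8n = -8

Row-reduce:
R1 ← R1 / (-36).
R2 ← R2 − 18·R1.
Rank is 1 with 2 unknowns, leaving n free.

infinitely many solutions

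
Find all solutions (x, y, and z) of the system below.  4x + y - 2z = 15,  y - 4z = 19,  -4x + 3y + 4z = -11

Row-reduce the augmented matrix:
R1 ← R1 / (4).
R3 ← R3 + 4·R1.
R1 ← R1 − 1/4·R2.
R3 ← R3 − 4·R2.
R3 ← R3 / (18).
R1 ← R1 − 1/2·R3.
R2 ← R2 + 4·R3.
Reading off the reduced rows gives x = 1, y = 3, z = -4.

x = 1, y = 3, z = -4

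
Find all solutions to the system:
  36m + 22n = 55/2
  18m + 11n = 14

Row-reduce:
R1 ← R1 / (36).
R2 ← R2 − 18·R1.
Row 2 reduces to 0 = 1/4, a contradiction. The system is inconsistent.

no solution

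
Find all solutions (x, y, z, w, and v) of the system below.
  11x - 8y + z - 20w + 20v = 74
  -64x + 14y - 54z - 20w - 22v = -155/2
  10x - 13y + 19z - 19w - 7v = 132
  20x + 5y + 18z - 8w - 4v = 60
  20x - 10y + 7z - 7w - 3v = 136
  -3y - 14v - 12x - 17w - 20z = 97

Row-reduce:
R1 ← R1 / (11).
R2 ← R2 + 64·R1.
R3 ← R3 − 10·R1.
R4 ← R4 − 20·R1.
R5 ← R5 − 20·R1.
R6 ← R6 + 12·R1.
R2 ← R2 / (-358/11).
R1 ← R1 + 8/11·R2.
R3 ← R3 + 63/11·R2.
R4 ← R4 − 215/11·R2.
R5 ← R5 − 50/11·R2.
R6 ← R6 + 129/11·R2.
R3 ← R3 / (4756/179).
R1 ← R1 − 209/179·R3.
R2 ← R2 − 265/179·R3.
R4 ← R4 + 2283/179·R3.
R5 ← R5 + 277/179·R3.
R6 ← R6 + 277/179·R3.
R4 ← R4 / (-201675/4756).
R1 ← R1 − 1001/4756·R4.
R2 ← R2 − 13785/4756·R4.
R3 ← R3 − 4149/4756·R4.
R5 ← R5 − 55495/4756·R4.
R6 ← R6 − 55495/4756·R4.
R5 ← R5 / (-398652/13445).
R1 ← R1 − 102667/67225·R5.
R2 ← R2 + 11126/13445·R5.
R3 ← R3 + 110917/67225·R5.
R4 ← R4 − 5948/67225·R5.
R6 ← R6 + 398652/13445·R5.
Row 6 reduces to 0 = -1/4, a contradiction. The system is inconsistent.

no solution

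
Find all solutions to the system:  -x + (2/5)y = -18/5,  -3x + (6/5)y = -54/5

infinitely many solutions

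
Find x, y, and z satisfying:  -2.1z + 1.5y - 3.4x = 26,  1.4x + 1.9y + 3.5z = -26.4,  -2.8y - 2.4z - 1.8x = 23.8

x = -5, y = -1, z = -5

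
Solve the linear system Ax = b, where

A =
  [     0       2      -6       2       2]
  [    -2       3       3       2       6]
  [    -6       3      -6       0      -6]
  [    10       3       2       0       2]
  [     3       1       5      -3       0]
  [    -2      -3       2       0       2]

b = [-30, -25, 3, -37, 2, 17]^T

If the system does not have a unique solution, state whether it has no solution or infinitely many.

x_1 = -2, x_2 = -5, x_3 = 2, x_4 = -1, x_5 = -3

Row-reduce the augmented matrix:
Swap R1 and R2.
R1 ← R1 / (-2).
R3 ← R3 + 6·R1.
R4 ← R4 − 10·R1.
R5 ← R5 − 3·R1.
R6 ← R6 + 2·R1.
R2 ← R2 / (2).
R1 ← R1 + 3/2·R2.
R3 ← R3 + 6·R2.
R4 ← R4 − 18·R2.
R5 ← R5 − 11/2·R2.
R6 ← R6 + 6·R2.
R3 ← R3 / (-33).
R1 ← R1 + 6·R3.
R2 ← R2 + 3·R3.
R4 ← R4 − 71·R3.
R5 ← R5 − 26·R3.
R6 ← R6 + 19·R3.
R4 ← R4 / (-8).
R1 ← R1 − 1/2·R4.
R2 ← R2 − 1·R4.
R5 ← R5 + 11/2·R4.
R6 ← R6 − 4·R4.
R5 ← R5 / (139/22).
R1 ← R1 − 5/22·R5.
R2 ← R2 + 5/11·R5.
R3 ← R3 − 6/11·R5.
R4 ← R4 − 34/11·R5.
R6 reduces to 0 = 0, so the extra equation is consistent.
Reading off the reduced rows gives x_1 = -2, x_2 = -5, x_3 = 2, x_4 = -1, x_5 = -3.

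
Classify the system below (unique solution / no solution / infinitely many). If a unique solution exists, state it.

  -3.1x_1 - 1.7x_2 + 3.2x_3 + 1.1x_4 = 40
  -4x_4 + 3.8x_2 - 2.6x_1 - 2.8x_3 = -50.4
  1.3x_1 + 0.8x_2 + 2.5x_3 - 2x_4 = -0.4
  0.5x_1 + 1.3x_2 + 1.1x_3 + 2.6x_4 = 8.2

x_1 = -2, x_2 = -6, x_3 = 6, x_4 = 4

Row-reduce the augmented matrix:
R1 ← R1 / (-31/10).
R2 ← R2 + 13/5·R1.
R3 ← R3 − 13/10·R1.
R4 ← R4 − 1/2·R1.
R2 ← R2 / (162/31).
R1 ← R1 − 17/31·R2.
R3 ← R3 − 27/310·R2.
R4 ← R4 − 159/155·R2.
R3 ← R3 / (59/15).
R1 ← R1 + 37/81·R3.
R2 ← R2 + 85/81·R3.
R4 ← R4 − 727/270·R3.
R4 ← R4 / (167827/35400).
R1 ← R1 + 79/10620·R4.
R2 ← R2 + 14131/10620·R4.
R3 ← R3 + 437/1180·R4.
Reading off the reduced rows gives x_1 = -2, x_2 = -6, x_3 = 6, x_4 = 4.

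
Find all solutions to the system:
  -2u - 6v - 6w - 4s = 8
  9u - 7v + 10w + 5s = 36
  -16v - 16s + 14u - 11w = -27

Row-reduce:
R1 ← R1 / (-2).
R2 ← R2 − 9·R1.
R3 ← R3 − 14·R1.
R2 ← R2 / (-34).
R1 ← R1 − 3·R2.
R3 ← R3 + 58·R2.
R3 ← R3 / (-24).
R1 ← R1 − 3/2·R3.
R2 ← R2 − 1/2·R3.
Rank is 3 with 4 unknowns, leaving s free.

infinitely many solutions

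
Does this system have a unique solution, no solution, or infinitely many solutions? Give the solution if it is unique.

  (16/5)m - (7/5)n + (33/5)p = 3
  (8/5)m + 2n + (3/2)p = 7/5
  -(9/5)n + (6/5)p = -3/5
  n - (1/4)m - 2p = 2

Row-reduce:
R1 ← R1 / (16/5).
R2 ← R2 − 8/5·R1.
R4 ← R4 + 1/4·R1.
R2 ← R2 / (27/10).
R1 ← R1 + 7/16·R2.
R3 ← R3 + 9/5·R2.
R4 ← R4 − 57/64·R2.
Swap R3 and R4.
R3 ← R3 / (-57/64).
R1 ← R1 − 85/48·R3.
R2 ← R2 + 2/3·R3.
Row 4 reduces to 0 = -2/3, a contradiction. The system is inconsistent.

no solution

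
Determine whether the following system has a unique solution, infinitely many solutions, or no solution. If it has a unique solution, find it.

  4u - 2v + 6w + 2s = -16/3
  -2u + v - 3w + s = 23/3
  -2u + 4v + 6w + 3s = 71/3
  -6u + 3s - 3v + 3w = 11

u = -7/4, v = 8/3, w = 1/3, s = 5/2

Row-reduce the augmented matrix:
R1 ← R1 / (4).
R2 ← R2 + 2·R1.
R3 ← R3 + 2·R1.
R4 ← R4 + 6·R1.
Swap R2 and R3.
R2 ← R2 / (3).
R1 ← R1 + 1/2·R2.
R4 ← R4 + 6·R2.
Swap R3 and R4.
R3 ← R3 / (30).
R1 ← R1 − 3·R3.
R2 ← R2 − 3·R3.
R4 ← R4 / (2).
R1 ← R1 + 7/30·R4.
R2 ← R2 + 1/15·R4.
R3 ← R3 − 7/15·R4.
Reading off the reduced rows gives u = -7/4, v = 8/3, w = 1/3, s = 5/2.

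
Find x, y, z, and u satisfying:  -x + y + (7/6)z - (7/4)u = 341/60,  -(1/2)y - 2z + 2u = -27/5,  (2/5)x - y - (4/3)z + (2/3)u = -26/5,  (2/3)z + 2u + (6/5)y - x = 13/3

x = -1, y = 2, z = 2, u = -1/5

Row-reduce the augmented matrix:
R1 ← R1 / (-1).
R3 ← R3 − 2/5·R1.
R4 ← R4 + 1·R1.
R2 ← R2 / (-1/2).
R1 ← R1 + 1·R2.
R3 ← R3 + 3/5·R2.
R4 ← R4 − 1/5·R2.
R3 ← R3 / (23/15).
R1 ← R1 − 17/6·R3.
R2 ← R2 − 4·R3.
R4 ← R4 + 13/10·R3.
R4 ← R4 / (286/115).
R1 ← R1 − 155/69·R4.
R2 ← R2 − 54/23·R4.
R3 ← R3 + 73/46·R4.
Reading off the reduced rows gives x = -1, y = 2, z = 2, u = -1/5.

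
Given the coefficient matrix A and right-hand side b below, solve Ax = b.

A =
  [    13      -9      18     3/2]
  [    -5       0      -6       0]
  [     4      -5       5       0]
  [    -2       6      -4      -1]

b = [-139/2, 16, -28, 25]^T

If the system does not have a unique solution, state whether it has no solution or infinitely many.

infinitely many solutions

Row-reduce:
R1 ← R1 / (13).
R2 ← R2 + 5·R1.
R3 ← R3 − 4·R1.
R4 ← R4 + 2·R1.
R2 ← R2 / (-45/13).
R1 ← R1 + 9/13·R2.
R3 ← R3 + 29/13·R2.
R4 ← R4 − 60/13·R2.
R3 ← R3 / (-17/15).
R1 ← R1 − 6/5·R3.
R2 ← R2 + 4/15·R3.
Rank is 3 with 4 unknowns, leaving x_4 free.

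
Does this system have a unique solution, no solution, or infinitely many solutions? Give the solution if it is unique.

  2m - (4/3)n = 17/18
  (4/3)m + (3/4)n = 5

m = 9/4, n = 8/3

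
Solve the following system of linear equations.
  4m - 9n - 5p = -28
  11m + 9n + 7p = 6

infinitely many solutions

Row-reduce:
R1 ← R1 / (4).
R2 ← R2 − 11·R1.
R2 ← R2 / (135/4).
R1 ← R1 + 9/4·R2.
Rank is 2 with 3 unknowns, leaving p free.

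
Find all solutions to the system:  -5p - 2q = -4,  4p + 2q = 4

Row-reduce the augmented matrix:
R1 ← R1 / (-5).
R2 ← R2 − 4·R1.
R2 ← R2 / (2/5).
R1 ← R1 − 2/5·R2.
Reading off the reduced rows gives p = 0, q = 2.

p = 0, q = 2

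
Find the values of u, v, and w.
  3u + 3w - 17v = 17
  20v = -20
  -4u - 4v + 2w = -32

u = 6, v = -1, w = -6

Row-reduce the augmented matrix:
R1 ← R1 / (3).
R3 ← R3 + 4·R1.
R2 ← R2 / (20).
R1 ← R1 + 17/3·R2.
R3 ← R3 + 80/3·R2.
R3 ← R3 / (6).
R1 ← R1 − 1·R3.
Reading off the reduced rows gives u = 6, v = -1, w = -6.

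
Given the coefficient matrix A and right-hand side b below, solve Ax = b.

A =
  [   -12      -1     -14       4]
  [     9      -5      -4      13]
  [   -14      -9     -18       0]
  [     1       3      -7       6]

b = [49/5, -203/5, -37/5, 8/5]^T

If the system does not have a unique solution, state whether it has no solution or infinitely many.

Row-reduce the augmented matrix:
R1 ← R1 / (-12).
R2 ← R2 − 9·R1.
R3 ← R3 + 14·R1.
R4 ← R4 − 1·R1.
R2 ← R2 / (-23/4).
R1 ← R1 − 1/12·R2.
R3 ← R3 + 47/6·R2.
R4 ← R4 − 35/12·R2.
R3 ← R3 / (416/23).
R1 ← R1 − 22/23·R3.
R2 ← R2 − 58/23·R3.
R4 ← R4 + 357/23·R3.
R4 ← R4 / (-5155/624).
R1 ← R1 − 135/104·R4.
R2 ← R2 − 283/312·R4.
R3 ← R3 + 913/624·R4.
Reading off the reduced rows gives x_1 = -7/5, x_2 = 3, x_3 = 0, x_4 = -1.

x_1 = -7/5, x_2 = 3, x_3 = 0, x_4 = -1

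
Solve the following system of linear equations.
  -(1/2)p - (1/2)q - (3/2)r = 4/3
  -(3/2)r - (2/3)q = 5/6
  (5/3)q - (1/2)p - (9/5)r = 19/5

p = -2/3, q = 1, r = -1

Row-reduce the augmented matrix:
R1 ← R1 / (-1/2).
R3 ← R3 + 1/2·R1.
R2 ← R2 / (-2/3).
R1 ← R1 − 1·R2.
R3 ← R3 − 13/6·R2.
R3 ← R3 / (-207/40).
R1 ← R1 − 3/4·R3.
R2 ← R2 − 9/4·R3.
Reading off the reduced rows gives p = -2/3, q = 1, r = -1.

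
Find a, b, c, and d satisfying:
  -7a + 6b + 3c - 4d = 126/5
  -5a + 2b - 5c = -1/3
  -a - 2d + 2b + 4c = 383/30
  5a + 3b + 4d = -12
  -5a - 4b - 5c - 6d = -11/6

a = -13/5, b = 0, c = 8/3, d = 1/4

Row-reduce the augmented matrix:
R1 ← R1 / (-7).
R2 ← R2 + 5·R1.
R3 ← R3 + 1·R1.
R4 ← R4 − 5·R1.
R5 ← R5 + 5·R1.
R2 ← R2 / (-16/7).
R1 ← R1 + 6/7·R2.
R3 ← R3 − 8/7·R2.
R4 ← R4 − 51/7·R2.
R5 ← R5 + 58/7·R2.
Swap R3 and R4.
R3 ← R3 / (-165/8).
R1 ← R1 − 9/4·R3.
R2 ← R2 − 25/8·R3.
R5 ← R5 − 75/4·R3.
Swap R4 and R5.
R4 ← R4 / (-46/11).
R1 ← R1 − 34/55·R4.
R2 ← R2 − 10/33·R4.
R3 ← R3 + 82/165·R4.
R5 reduces to 0 = 0, so the extra equation is consistent.
Reading off the reduced rows gives a = -13/5, b = 0, c = 8/3, d = 1/4.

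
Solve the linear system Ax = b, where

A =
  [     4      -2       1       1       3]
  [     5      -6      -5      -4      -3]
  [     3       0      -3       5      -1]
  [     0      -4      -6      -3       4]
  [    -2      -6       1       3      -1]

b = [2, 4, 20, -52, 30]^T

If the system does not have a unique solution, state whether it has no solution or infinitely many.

x_1 = 2, x_2 = -2, x_3 = 4, x_4 = 4, x_5 = -6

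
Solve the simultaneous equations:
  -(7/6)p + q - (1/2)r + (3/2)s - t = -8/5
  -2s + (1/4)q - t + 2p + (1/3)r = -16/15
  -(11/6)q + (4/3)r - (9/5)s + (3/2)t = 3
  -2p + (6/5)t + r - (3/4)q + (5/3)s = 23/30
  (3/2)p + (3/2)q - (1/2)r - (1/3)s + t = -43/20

Row-reduce the augmented matrix:
R1 ← R1 / (-7/6).
R2 ← R2 − 2·R1.
R4 ← R4 + 2·R1.
R5 ← R5 − 3/2·R1.
R2 ← R2 / (55/28).
R1 ← R1 + 6/7·R2.
R3 ← R3 + 11/6·R2.
R4 ← R4 + 69/28·R2.
R5 ← R5 − 39/14·R2.
R3 ← R3 / (38/45).
R1 ← R1 − 1/5·R3.
R2 ← R2 + 4/15·R3.
R4 ← R4 − 6/5·R3.
R5 ← R5 + 2/5·R3.
R4 ← R4 / (266/165).
R1 ← R1 + 81/110·R4.
R2 ← R2 + 6/55·R4.
R3 ← R3 + 3/2·R4.
R5 ← R5 − 61/330·R4.
R5 ← R5 / (299407/101080).
R1 ← R1 − 36789/101080·R5.
R2 ← R2 + 41493/25270·R5.
R3 ← R3 + 6351/20216·R5.
R4 ← R4 − 6129/10108·R5.
Reading off the reduced rows gives p = -1/2, q = -8/5, r = -1, s = -1/2, t = 1/3.

p = -1/2, q = -8/5, r = -1, s = -1/2, t = 1/3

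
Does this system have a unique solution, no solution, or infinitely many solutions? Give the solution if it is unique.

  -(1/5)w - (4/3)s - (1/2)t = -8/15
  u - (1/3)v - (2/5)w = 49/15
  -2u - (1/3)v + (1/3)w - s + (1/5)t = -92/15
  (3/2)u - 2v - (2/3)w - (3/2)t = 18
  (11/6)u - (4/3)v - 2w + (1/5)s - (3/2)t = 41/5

Row-reduce the augmented matrix:
Swap R1 and R2.
R3 ← R3 + 2·R1.
R4 ← R4 − 3/2·R1.
R5 ← R5 − 11/6·R1.
Swap R2 and R3.
R2 ← R2 / (-1).
R1 ← R1 + 1/3·R2.
R4 ← R4 + 3/2·R2.
R5 ← R5 + 13/18·R2.
R3 ← R3 / (-1/5).
R1 ← R1 + 11/45·R3.
R2 ← R2 − 7/15·R3.
R4 ← R4 − 19/30·R3.
R5 ← R5 + 251/270·R3.
R4 ← R4 / (-49/18).
R1 ← R1 − 53/27·R4.
R2 ← R2 + 19/9·R4.
R3 ← R3 − 20/3·R4.
R5 ← R5 − 5767/810·R4.
R5 ← R5 / (-25733/3150).
R1 ← R1 + 199/105·R5.
R2 ← R2 − 44/35·R5.
R3 ← R3 + 81/14·R5.
R4 ← R4 − 87/70·R5.
Reading off the reduced rows gives u = 4, v = -5, w = 6, s = 1, t = -4.

u = 4, v = -5, w = 6, s = 1, t = -4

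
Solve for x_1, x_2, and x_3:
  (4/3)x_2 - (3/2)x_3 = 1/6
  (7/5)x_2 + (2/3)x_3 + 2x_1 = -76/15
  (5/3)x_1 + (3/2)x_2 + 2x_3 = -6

Row-reduce the augmented matrix:
Swap R1 and R2.
R1 ← R1 / (2).
R3 ← R3 − 5/3·R1.
R2 ← R2 / (4/3).
R1 ← R1 − 7/10·R2.
R3 ← R3 − 1/3·R2.
R3 ← R3 / (131/72).
R1 ← R1 − 269/240·R3.
R2 ← R2 + 9/8·R3.
Reading off the reduced rows gives x_1 = -3/2, x_2 = -1, x_3 = -1.

x_1 = -3/2, x_2 = -1, x_3 = -1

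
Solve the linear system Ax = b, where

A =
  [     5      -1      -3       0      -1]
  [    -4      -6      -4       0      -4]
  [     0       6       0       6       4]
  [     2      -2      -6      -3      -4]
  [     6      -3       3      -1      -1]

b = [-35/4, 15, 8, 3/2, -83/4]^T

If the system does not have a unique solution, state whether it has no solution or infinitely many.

x_1 = -5/2, x_2 = 1, x_3 = -1, x_4 = 3/2, x_5 = -7/4

Row-reduce the augmented matrix:
R1 ← R1 / (5).
R2 ← R2 + 4·R1.
R4 ← R4 − 2·R1.
R5 ← R5 − 6·R1.
R2 ← R2 / (-34/5).
R1 ← R1 + 1/5·R2.
R3 ← R3 − 6·R2.
R4 ← R4 + 8/5·R2.
R5 ← R5 + 9/5·R2.
R3 ← R3 / (-96/17).
R1 ← R1 + 7/17·R3.
R2 ← R2 − 16/17·R3.
R4 ← R4 + 56/17·R3.
R5 ← R5 − 141/17·R3.
R4 ← R4 / (-13/2).
R1 ← R1 + 7/16·R4.
R2 ← R2 − 1·R4.
R3 ← R3 + 17/16·R4.
R5 ← R5 − 125/16·R4.
R5 ← R5 / (-131/78).
R1 ← R1 − 3/26·R5.
R2 ← R2 − 4/13·R5.
R3 ← R3 − 11/26·R5.
R4 ← R4 − 14/39·R5.
Reading off the reduced rows gives x_1 = -5/2, x_2 = 1, x_3 = -1, x_4 = 3/2, x_5 = -7/4.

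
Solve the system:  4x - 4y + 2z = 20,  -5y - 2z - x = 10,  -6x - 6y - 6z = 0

Row-reduce:
R1 ← R1 / (4).
R2 ← R2 + 1·R1.
R3 ← R3 + 6·R1.
R2 ← R2 / (-6).
R1 ← R1 + 1·R2.
R3 ← R3 + 12·R2.
Rank is 2 with 3 unknowns, leaving z free.

infinitely many solutions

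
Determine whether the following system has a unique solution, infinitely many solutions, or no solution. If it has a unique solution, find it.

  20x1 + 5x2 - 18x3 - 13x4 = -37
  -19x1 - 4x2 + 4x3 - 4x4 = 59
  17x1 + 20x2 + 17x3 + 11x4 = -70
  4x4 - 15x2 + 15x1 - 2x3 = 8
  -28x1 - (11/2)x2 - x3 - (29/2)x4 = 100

no solution

Row-reduce:
R1 ← R1 / (20).
R2 ← R2 + 19·R1.
R3 ← R3 − 17·R1.
R4 ← R4 − 15·R1.
R5 ← R5 + 28·R1.
R2 ← R2 / (3/4).
R1 ← R1 − 1/4·R2.
R3 ← R3 − 63/4·R2.
R4 ← R4 + 75/4·R2.
R5 ← R5 − 3/2·R2.
R3 ← R3 / (1537/5).
R1 ← R1 − 52/15·R3.
R2 ← R2 + 262/15·R3.
R4 ← R4 + 316·R3.
R4 ← R4 / (-1027/53).
R1 ← R1 − 36/53·R4.
R2 ← R2 + 55/53·R4.
R3 ← R3 − 63/53·R4.
Row 5 reduces to 0 = 1/2, a contradiction. The system is inconsistent.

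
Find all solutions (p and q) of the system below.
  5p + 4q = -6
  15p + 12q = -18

Row-reduce:
R1 ← R1 / (5).
R2 ← R2 − 15·R1.
Rank is 1 with 2 unknowns, leaving q free.

infinitely many solutions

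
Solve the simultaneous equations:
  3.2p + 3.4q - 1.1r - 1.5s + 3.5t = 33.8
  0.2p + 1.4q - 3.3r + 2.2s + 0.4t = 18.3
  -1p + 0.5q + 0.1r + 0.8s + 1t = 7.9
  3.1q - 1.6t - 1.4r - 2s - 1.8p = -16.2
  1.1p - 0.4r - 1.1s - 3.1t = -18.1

Row-reduce the augmented matrix:
R1 ← R1 / (16/5).
R2 ← R2 − 1/5·R1.
R3 ← R3 + 1·R1.
R4 ← R4 + 9/5·R1.
R5 ← R5 − 11/10·R1.
R2 ← R2 / (19/16).
R1 ← R1 − 17/16·R2.
R3 ← R3 − 25/16·R2.
R4 ← R4 − 401/80·R2.
R5 ← R5 + 187/160·R2.
R3 ← R3 / (1523/380).
R1 ← R1 − 242/95·R3.
R2 ← R2 + 517/190·R3.
R4 ← R4 − 22079/1900·R3.
R5 ← R5 + 1521/475·R3.
R4 ← R4 / (-360611/76150).
R1 ← R1 + 12387/15230·R4.
R2 ← R2 − 818/7615·R4.
R3 ← R3 + 1021/1523·R4.
R5 ← R5 + 72113/152300·R4.
R5 ← R5 / (-744662/360611).
R1 ← R1 − 268416/360611·R5.
R2 ← R2 − 462016/360611·R5.
R3 ← R3 − 461766/360611·R5.
R4 ← R4 − 439803/360611·R5.
Reading off the reduced rows gives p = 4, q = 4, r = 1, s = 6, t = 5.

p = 4, q = 4, r = 1, s = 6, t = 5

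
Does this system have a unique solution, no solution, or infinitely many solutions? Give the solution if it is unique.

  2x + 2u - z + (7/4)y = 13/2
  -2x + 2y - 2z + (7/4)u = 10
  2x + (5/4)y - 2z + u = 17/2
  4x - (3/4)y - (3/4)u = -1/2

Row-reduce:
R1 ← R1 / (2).
R2 ← R2 + 2·R1.
R3 ← R3 − 2·R1.
R4 ← R4 − 4·R1.
R2 ← R2 / (15/4).
R1 ← R1 − 7/8·R2.
R3 ← R3 + 1/2·R2.
R4 ← R4 + 17/4·R2.
R3 ← R3 / (-7/5).
R1 ← R1 − 1/5·R3.
R2 ← R2 + 4/5·R3.
R4 ← R4 + 7/5·R3.
Row 4 reduces to 0 = 1, a contradiction. The system is inconsistent.

no solution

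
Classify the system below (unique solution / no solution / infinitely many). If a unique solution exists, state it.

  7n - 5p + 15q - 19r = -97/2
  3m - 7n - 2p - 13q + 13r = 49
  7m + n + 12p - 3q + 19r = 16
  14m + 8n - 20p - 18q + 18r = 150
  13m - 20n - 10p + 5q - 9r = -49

Row-reduce the augmented matrix:
Swap R1 and R2.
R1 ← R1 / (3).
R3 ← R3 − 7·R1.
R4 ← R4 − 14·R1.
R5 ← R5 − 13·R1.
R2 ← R2 / (7).
R1 ← R1 + 7/3·R2.
R3 ← R3 − 52/3·R2.
R4 ← R4 − 122/3·R2.
R5 ← R5 − 31/3·R2.
R3 ← R3 / (610/21).
R1 ← R1 + 7/3·R3.
R2 ← R2 + 5/7·R3.
R4 ← R4 − 386/21·R3.
R5 ← R5 − 127/21·R3.
R4 ← R4 / (-11672/305).
R1 ← R1 + 37/305·R4.
R2 ← R2 − 116/61·R4.
R3 ← R3 + 103/305·R4.
R5 ← R5 − 12576/305·R4.
R5 ← R5 / (5672/1459).
R1 ← R1 − 1059/1459·R5.
R2 ← R2 − 592/1459·R5.
R3 ← R3 − 1213/1459·R5.
R4 ← R4 + 1720/1459·R5.
Reading off the reduced rows gives m = -1/2, n = 2, p = -3, q = -2, r = 5/2.

m = -1/2, n = 2, p = -3, q = -2, r = 5/2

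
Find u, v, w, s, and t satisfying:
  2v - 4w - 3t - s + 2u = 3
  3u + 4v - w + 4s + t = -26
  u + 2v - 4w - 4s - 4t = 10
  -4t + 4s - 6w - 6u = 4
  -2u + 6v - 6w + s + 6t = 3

u = 0, v = -5, w = -4, s = -3, t = 2

Row-reduce the augmented matrix:
R1 ← R1 / (2).
R2 ← R2 − 3·R1.
R3 ← R3 − 1·R1.
R4 ← R4 + 6·R1.
R5 ← R5 + 2·R1.
R1 ← R1 − 1·R2.
R3 ← R3 − 1·R2.
R4 ← R4 − 6·R2.
R5 ← R5 − 8·R2.
R3 ← R3 / (-7).
R1 ← R1 + 7·R3.
R2 ← R2 − 5·R3.
R4 ← R4 + 48·R3.
R5 ← R5 + 50·R3.
R4 ← R4 / (208/7).
R1 ← R1 − 3·R4.
R2 ← R2 + 13/14·R4.
R3 ← R3 − 9/7·R4.
R5 ← R5 − 142/7·R4.
R5 ← R5 / (525/52).
R1 ← R1 − 11/104·R5.
R2 ← R2 − 1/16·R5.
R3 ← R3 − 79/104·R5.
R4 ← R4 − 31/104·R5.
Reading off the reduced rows gives u = 0, v = -5, w = -4, s = -3, t = 2.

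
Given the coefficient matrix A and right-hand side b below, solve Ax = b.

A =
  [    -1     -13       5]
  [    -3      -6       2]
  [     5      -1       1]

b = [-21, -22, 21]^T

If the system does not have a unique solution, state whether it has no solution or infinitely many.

Row-reduce:
R1 ← R1 / (-1).
R2 ← R2 + 3·R1.
R3 ← R3 − 5·R1.
R2 ← R2 / (33).
R1 ← R1 − 13·R2.
R3 ← R3 + 66·R2.
Row 3 reduces to 0 = -2, a contradiction. The system is inconsistent.

no solution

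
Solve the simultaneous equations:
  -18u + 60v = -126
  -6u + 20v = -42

infinitely many solutions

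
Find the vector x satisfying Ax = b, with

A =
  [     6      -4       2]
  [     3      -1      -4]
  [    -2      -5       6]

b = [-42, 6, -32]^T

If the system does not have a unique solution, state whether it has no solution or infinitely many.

Row-reduce the augmented matrix:
R1 ← R1 / (6).
R2 ← R2 − 3·R1.
R3 ← R3 + 2·R1.
R1 ← R1 + 2/3·R2.
R3 ← R3 + 19/3·R2.
R3 ← R3 / (-25).
R1 ← R1 + 3·R3.
R2 ← R2 + 5·R3.
Reading off the reduced rows gives x_1 = -4, x_2 = 2, x_3 = -5.

x_1 = -4, x_2 = 2, x_3 = -5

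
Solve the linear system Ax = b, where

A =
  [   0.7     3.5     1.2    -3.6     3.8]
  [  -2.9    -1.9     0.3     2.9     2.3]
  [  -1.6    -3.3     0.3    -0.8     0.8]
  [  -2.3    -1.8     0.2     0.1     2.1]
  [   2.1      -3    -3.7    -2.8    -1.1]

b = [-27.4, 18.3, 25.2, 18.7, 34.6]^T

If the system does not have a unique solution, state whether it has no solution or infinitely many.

x_1 = -4, x_2 = -6, x_3 = -6, x_4 = -1, x_5 = 0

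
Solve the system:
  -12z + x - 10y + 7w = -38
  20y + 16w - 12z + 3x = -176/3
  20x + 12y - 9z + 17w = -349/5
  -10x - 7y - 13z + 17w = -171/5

Row-reduce the augmented matrix:
R2 ← R2 − 3·R1.
R3 ← R3 − 20·R1.
R4 ← R4 + 10·R1.
R2 ← R2 / (50).
R1 ← R1 + 10·R2.
R3 ← R3 − 212·R2.
R4 ← R4 + 107·R2.
R3 ← R3 / (3231/25).
R1 ← R1 + 36/5·R3.
R2 ← R2 − 12/25·R3.
R4 ← R4 + 2041/25·R3.
R4 ← R4 / (77503/6462).
R1 ← R1 − 118/359·R4.
R2 ← R2 − 599/2154·R4.
R3 ← R3 + 2545/3231·R4.
Reading off the reduced rows gives x = -4/3, y = -2/5, z = 3, w = -2/3.

x = -4/3, y = -2/5, z = 3, w = -2/3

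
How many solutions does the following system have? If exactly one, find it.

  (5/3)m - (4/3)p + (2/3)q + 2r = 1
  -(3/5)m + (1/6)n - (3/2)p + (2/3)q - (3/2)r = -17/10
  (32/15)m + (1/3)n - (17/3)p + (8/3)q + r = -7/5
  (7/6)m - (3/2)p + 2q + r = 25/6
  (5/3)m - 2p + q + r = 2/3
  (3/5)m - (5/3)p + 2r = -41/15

Row-reduce the augmented matrix:
R1 ← R1 / (5/3).
R2 ← R2 + 3/5·R1.
R3 ← R3 − 32/15·R1.
R4 ← R4 − 7/6·R1.
R5 ← R5 − 5/3·R1.
R6 ← R6 − 3/5·R1.
R2 ← R2 / (1/6).
R3 ← R3 − 1/3·R2.
Swap R3 and R4.
R3 ← R3 / (-17/30).
R1 ← R1 + 4/5·R3.
R2 ← R2 + 297/25·R3.
R5 ← R5 + 2/3·R3.
R6 ← R6 + 89/75·R3.
Swap R4 and R5.
R4 ← R4 / (-25/17).
R1 ← R1 + 30/17·R4.
R2 ← R2 + 454/17·R4.
R3 ← R3 + 46/17·R4.
R6 ← R6 + 176/51·R4.
Swap R5 and R6.
R5 ← R5 / (84/25).
R1 ← R1 − 12/5·R5.
R2 ← R2 − 333/25·R5.
R3 ← R3 − 42/25·R5.
R4 ← R4 − 9/25·R5.
R6 reduces to 0 = 0, so the extra equation is consistent.
Reading off the reduced rows gives m = 1, n = -3/5, p = 2, q = 3, r = 0.

m = 1, n = -3/5, p = 2, q = 3, r = 0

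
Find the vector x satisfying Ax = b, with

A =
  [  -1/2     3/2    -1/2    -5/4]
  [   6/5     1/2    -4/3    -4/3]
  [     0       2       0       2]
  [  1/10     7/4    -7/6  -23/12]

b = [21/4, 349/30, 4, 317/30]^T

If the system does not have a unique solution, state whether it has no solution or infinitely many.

no solution

Row-reduce:
R1 ← R1 / (-1/2).
R2 ← R2 − 6/5·R1.
R4 ← R4 − 1/10·R1.
R2 ← R2 / (41/10).
R1 ← R1 + 3·R2.
R3 ← R3 − 2·R2.
R4 ← R4 − 41/20·R2.
R3 ← R3 / (152/123).
R1 ← R1 + 35/41·R3.
R2 ← R2 + 76/123·R3.
Row 4 reduces to 0 = -1/2, a contradiction. The system is inconsistent.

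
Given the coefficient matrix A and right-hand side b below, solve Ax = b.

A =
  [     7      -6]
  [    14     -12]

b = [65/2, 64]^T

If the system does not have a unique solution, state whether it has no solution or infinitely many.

Row-reduce:
R1 ← R1 / (7).
R2 ← R2 − 14·R1.
Row 2 reduces to 0 = -1, a contradiction. The system is inconsistent.

no solution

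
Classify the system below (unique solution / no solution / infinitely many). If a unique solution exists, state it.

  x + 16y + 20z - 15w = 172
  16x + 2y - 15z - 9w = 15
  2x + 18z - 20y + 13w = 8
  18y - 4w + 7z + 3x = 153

x = 6, y = 6, z = 5, w = 2

Row-reduce the augmented matrix:
R2 ← R2 − 16·R1.
R3 ← R3 − 2·R1.
R4 ← R4 − 3·R1.
R2 ← R2 / (-254).
R1 ← R1 − 16·R2.
R3 ← R3 + 52·R2.
R4 ← R4 + 30·R2.
R3 ← R3 / (5916/127).
R1 ← R1 + 140/127·R3.
R2 ← R2 − 335/254·R3.
R4 ← R4 + 1706/127·R3.
R4 ← R4 / (36913/2958).
R1 ← R1 + 814/1479·R4.
R2 ← R2 + 9323/11832·R4.
R3 ← R3 + 545/5916·R4.
Reading off the reduced rows gives x = 6, y = 6, z = 5, w = 2.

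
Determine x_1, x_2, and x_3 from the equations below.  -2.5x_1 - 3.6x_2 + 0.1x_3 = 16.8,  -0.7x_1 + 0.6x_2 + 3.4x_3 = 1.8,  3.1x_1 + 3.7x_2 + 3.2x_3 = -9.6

x_1 = 2, x_2 = -6, x_3 = 2

Row-reduce the augmented matrix:
R1 ← R1 / (-5/2).
R2 ← R2 + 7/10·R1.
R3 ← R3 − 31/10·R1.
R2 ← R2 / (201/125).
R1 ← R1 − 36/25·R2.
R3 ← R3 + 191/250·R2.
R3 ← R3 / (6601/1340).
R1 ← R1 + 205/67·R3.
R2 ← R2 − 281/134·R3.
Reading off the reduced rows gives x_1 = 2, x_2 = -6, x_3 = 2.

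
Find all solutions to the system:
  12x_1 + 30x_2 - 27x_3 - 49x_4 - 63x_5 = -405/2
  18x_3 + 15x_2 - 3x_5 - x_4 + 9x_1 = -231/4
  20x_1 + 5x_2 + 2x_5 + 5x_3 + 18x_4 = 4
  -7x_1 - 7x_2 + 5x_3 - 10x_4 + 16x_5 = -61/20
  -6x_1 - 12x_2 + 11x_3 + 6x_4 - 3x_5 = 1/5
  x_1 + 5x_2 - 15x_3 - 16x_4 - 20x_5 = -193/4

Row-reduce the augmented matrix:
R1 ← R1 / (12).
R2 ← R2 − 9·R1.
R3 ← R3 − 20·R1.
R4 ← R4 + 7·R1.
R5 ← R5 + 6·R1.
R6 ← R6 − 1·R1.
R2 ← R2 / (-15/2).
R1 ← R1 − 5/2·R2.
R3 ← R3 + 45·R2.
R4 ← R4 − 21/2·R2.
R5 ← R5 − 3·R2.
R6 ← R6 − 5/2·R2.
R3 ← R3 / (-359/2).
R1 ← R1 − 21/2·R3.
R2 ← R2 + 51/10·R3.
R4 ← R4 − 214/5·R3.
R5 ← R5 − 64/5·R3.
R4 ← R4 / (-28566/1795).
R1 ← R1 − 1202/1077·R4.
R2 ← R2 + 8099/5385·R4.
R3 ← R3 − 689/1077·R4.
R5 ← R5 + 66713/5385·R4.
R5 ← R5 / (-1317818/42849).
R1 ← R1 − 20026/42849·R5.
R2 ← R2 + 73643/42849·R5.
R3 ← R3 − 43705/42849·R5.
R4 ← R4 + 3058/14283·R5.
R6 reduces to 0 = 0, so the extra equation is consistent.
Reading off the reduced rows gives x_1 = -9/4, x_2 = 2/5, x_3 = -2, x_4 = 3, x_5 = 3/2.

x_1 = -9/4, x_2 = 2/5, x_3 = -2, x_4 = 3, x_5 = 3/2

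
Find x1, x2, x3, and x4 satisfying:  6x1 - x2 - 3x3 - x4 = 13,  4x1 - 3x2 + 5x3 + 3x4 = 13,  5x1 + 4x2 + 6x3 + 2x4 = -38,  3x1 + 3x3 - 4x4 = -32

Row-reduce the augmented matrix:
R1 ← R1 / (6).
R2 ← R2 − 4·R1.
R3 ← R3 − 5·R1.
R4 ← R4 − 3·R1.
R2 ← R2 / (-7/3).
R1 ← R1 + 1/6·R2.
R3 ← R3 − 29/6·R2.
R4 ← R4 − 1/2·R2.
R3 ← R3 / (23).
R1 ← R1 + 1·R3.
R2 ← R2 + 3·R3.
R4 ← R4 − 6·R3.
R4 ← R4 / (-125/23).
R1 ← R1 − 4/161·R4.
R2 ← R2 + 34/161·R4.
R3 ← R3 − 73/161·R4.
Reading off the reduced rows gives x1 = 0, x2 = -6, x3 = -4, x4 = 5.

x1 = 0, x2 = -6, x3 = -4, x4 = 5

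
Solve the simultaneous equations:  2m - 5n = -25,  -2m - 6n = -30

Row-reduce the augmented matrix:
R1 ← R1 / (2).
R2 ← R2 + 2·R1.
R2 ← R2 / (-11).
R1 ← R1 + 5/2·R2.
Reading off the reduced rows gives m = 0, n = 5.

m = 0, n = 5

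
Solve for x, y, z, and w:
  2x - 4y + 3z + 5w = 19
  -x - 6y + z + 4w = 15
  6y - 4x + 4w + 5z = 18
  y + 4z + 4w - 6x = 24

Row-reduce the augmented matrix:
R1 ← R1 / (2).
R2 ← R2 + 1·R1.
R3 ← R3 + 4·R1.
R4 ← R4 + 6·R1.
R2 ← R2 / (-8).
R1 ← R1 + 2·R2.
R3 ← R3 + 2·R2.
R4 ← R4 + 11·R2.
R3 ← R3 / (83/8).
R1 ← R1 − 7/8·R3.
R2 ← R2 + 5/16·R3.
R4 ← R4 − 153/16·R3.
R4 ← R4 / (-223/166).
R1 ← R1 + 14/83·R4.
R2 ← R2 + 73/166·R4.
R3 ← R3 − 99/83·R4.
Reading off the reduced rows gives x = -1, y = -2, z = 6, w = -1.

x = -1, y = -2, z = 6, w = -1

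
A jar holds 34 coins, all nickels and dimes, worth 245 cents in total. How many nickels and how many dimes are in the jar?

nickels: 19, dimes: 15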